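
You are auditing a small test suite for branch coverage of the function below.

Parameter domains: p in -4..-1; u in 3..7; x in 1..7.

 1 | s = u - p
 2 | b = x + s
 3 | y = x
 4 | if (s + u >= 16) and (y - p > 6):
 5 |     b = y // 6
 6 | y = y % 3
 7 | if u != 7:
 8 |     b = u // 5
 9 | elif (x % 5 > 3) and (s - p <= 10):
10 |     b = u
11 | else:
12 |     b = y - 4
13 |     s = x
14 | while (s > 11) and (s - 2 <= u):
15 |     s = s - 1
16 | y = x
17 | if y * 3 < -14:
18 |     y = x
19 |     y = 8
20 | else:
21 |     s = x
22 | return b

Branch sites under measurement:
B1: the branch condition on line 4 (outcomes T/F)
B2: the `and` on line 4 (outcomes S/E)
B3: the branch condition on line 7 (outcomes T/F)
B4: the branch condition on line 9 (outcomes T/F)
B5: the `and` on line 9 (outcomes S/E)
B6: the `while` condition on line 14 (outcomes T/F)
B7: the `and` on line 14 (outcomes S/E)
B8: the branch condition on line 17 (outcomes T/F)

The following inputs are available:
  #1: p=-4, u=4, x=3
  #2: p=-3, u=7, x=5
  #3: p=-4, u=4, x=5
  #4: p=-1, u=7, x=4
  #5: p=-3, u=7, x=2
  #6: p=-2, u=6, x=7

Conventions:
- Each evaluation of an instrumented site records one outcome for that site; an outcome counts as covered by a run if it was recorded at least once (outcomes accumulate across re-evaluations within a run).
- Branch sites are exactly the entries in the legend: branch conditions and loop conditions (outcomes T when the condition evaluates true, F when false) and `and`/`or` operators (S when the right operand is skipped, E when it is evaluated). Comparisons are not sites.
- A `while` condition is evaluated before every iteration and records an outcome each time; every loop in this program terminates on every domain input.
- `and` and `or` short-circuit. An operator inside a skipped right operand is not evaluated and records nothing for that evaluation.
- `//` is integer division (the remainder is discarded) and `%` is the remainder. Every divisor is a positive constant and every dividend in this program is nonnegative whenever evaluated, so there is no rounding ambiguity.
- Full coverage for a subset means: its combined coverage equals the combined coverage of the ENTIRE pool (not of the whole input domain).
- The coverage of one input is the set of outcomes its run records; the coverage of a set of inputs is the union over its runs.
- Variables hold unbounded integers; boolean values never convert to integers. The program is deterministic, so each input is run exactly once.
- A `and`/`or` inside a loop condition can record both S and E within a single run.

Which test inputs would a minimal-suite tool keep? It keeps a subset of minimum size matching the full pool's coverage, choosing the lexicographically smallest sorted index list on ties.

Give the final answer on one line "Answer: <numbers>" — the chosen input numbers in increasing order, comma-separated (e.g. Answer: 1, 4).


input #1 (p=-4, u=4, x=3): events B2->S, B1->F, B3->T, B7->S, B6->F, B8->F; covers B1=F, B2=S, B3=T, B6=F, B7=S, B8=F
input #2 (p=-3, u=7, x=5): events B2->E, B1->T, B3->F, B5->S, B4->F, B7->S, B6->F, B8->F; covers B1=T, B2=E, B3=F, B4=F, B5=S, B6=F, B7=S, B8=F
input #3 (p=-4, u=4, x=5): events B2->S, B1->F, B3->T, B7->S, B6->F, B8->F; covers B1=F, B2=S, B3=T, B6=F, B7=S, B8=F
input #4 (p=-1, u=7, x=4): events B2->S, B1->F, B3->F, B5->E, B4->T, B7->S, B6->F, B8->F; covers B1=F, B2=S, B3=F, B4=T, B5=E, B6=F, B7=S, B8=F
input #5 (p=-3, u=7, x=2): events B2->E, B1->F, B3->F, B5->S, B4->F, B7->S, B6->F, B8->F; covers B1=F, B2=E, B3=F, B4=F, B5=S, B6=F, B7=S, B8=F
input #6 (p=-2, u=6, x=7): events B2->S, B1->F, B3->T, B7->S, B6->F, B8->F; covers B1=F, B2=S, B3=T, B6=F, B7=S, B8=F
pool-wide coverage (13 outcomes): B1=T, B1=F, B2=S, B2=E, B3=T, B3=F, B4=T, B4=F, B5=S, B5=E, B6=F, B7=S, B8=F
no size-1 subset reaches all 13 outcomes (best union: 8/13)
no size-2 subset reaches all 13 outcomes (best union: 12/13)
size 3: inputs {1, 2, 4} cover all 13 outcomes, and no lexicographically smaller subset of this size does
Answer: 1, 2, 4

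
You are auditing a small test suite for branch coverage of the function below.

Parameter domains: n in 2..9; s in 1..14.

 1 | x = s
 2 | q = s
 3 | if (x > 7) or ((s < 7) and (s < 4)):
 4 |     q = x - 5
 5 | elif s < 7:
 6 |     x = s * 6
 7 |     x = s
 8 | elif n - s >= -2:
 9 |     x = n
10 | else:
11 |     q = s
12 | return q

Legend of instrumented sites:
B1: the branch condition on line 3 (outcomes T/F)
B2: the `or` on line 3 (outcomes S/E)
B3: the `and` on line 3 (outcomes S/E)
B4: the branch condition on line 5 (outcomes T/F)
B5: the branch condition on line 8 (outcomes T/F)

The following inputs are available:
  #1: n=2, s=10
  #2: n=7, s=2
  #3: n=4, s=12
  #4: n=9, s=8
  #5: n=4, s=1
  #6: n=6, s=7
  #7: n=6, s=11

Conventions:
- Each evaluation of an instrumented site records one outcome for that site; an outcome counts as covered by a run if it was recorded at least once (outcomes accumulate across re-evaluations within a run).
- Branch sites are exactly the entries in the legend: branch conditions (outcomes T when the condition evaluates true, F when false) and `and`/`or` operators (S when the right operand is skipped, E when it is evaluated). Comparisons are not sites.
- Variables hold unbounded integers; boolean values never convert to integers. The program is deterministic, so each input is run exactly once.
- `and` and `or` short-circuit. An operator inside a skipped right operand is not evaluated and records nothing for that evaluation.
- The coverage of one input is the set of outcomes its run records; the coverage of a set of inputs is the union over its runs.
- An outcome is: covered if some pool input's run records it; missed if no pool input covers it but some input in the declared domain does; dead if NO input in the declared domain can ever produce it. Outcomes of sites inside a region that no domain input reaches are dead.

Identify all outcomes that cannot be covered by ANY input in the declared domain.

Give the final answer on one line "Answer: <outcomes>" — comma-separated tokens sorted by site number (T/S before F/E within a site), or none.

running all 112 domain inputs and tallying outcomes:
  reachable outcomes have witnesses, e.g. B1=T (e.g. n=2, s=1), B1=F (e.g. n=2, s=4), B2=S (e.g. n=2, s=8), B2=E (e.g. n=2, s=1)

Answer: none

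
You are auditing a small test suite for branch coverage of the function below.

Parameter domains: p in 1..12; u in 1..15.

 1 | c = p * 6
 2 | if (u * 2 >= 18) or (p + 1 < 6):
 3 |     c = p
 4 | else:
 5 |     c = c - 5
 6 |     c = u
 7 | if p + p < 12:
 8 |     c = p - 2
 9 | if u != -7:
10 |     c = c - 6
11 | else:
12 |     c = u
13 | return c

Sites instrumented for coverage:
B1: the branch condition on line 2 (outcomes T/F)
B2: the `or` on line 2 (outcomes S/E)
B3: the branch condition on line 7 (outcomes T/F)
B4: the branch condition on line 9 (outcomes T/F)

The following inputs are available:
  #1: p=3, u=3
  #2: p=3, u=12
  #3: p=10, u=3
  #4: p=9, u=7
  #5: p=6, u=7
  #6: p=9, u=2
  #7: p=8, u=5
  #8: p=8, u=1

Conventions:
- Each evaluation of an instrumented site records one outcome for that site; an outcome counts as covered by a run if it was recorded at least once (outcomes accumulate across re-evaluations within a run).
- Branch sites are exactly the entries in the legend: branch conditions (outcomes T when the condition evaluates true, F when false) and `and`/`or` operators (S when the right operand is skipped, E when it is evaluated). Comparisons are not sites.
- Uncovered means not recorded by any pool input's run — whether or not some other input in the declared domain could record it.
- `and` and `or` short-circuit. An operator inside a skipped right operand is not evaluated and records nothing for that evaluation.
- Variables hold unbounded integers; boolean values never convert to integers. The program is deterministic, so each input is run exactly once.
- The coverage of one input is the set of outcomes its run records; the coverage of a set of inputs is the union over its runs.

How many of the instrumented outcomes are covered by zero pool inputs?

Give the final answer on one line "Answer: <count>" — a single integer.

run #1 (p=3, u=3) runs B2->E, B1->T, B3->T, B4->T; records B1=T, B2=E, B3=T, B4=T
run #2 (p=3, u=12) runs B2->S, B1->T, B3->T, B4->T; records B1=T, B2=S, B3=T, B4=T
run #3 (p=10, u=3) runs B2->E, B1->F, B3->F, B4->T; records B1=F, B2=E, B3=F, B4=T
run #4 (p=9, u=7) runs B2->E, B1->F, B3->F, B4->T; records B1=F, B2=E, B3=F, B4=T
run #5 (p=6, u=7) runs B2->E, B1->F, B3->F, B4->T; records B1=F, B2=E, B3=F, B4=T
run #6 (p=9, u=2) runs B2->E, B1->F, B3->F, B4->T; records B1=F, B2=E, B3=F, B4=T
run #7 (p=8, u=5) runs B2->E, B1->F, B3->F, B4->T; records B1=F, B2=E, B3=F, B4=T
run #8 (p=8, u=1) runs B2->E, B1->F, B3->F, B4->T; records B1=F, B2=E, B3=F, B4=T
union over the pool: B1=T, B1=F, B2=S, B2=E, B3=T, B3=F, B4=T
uncovered (1 of 8): B4=F

Answer: 1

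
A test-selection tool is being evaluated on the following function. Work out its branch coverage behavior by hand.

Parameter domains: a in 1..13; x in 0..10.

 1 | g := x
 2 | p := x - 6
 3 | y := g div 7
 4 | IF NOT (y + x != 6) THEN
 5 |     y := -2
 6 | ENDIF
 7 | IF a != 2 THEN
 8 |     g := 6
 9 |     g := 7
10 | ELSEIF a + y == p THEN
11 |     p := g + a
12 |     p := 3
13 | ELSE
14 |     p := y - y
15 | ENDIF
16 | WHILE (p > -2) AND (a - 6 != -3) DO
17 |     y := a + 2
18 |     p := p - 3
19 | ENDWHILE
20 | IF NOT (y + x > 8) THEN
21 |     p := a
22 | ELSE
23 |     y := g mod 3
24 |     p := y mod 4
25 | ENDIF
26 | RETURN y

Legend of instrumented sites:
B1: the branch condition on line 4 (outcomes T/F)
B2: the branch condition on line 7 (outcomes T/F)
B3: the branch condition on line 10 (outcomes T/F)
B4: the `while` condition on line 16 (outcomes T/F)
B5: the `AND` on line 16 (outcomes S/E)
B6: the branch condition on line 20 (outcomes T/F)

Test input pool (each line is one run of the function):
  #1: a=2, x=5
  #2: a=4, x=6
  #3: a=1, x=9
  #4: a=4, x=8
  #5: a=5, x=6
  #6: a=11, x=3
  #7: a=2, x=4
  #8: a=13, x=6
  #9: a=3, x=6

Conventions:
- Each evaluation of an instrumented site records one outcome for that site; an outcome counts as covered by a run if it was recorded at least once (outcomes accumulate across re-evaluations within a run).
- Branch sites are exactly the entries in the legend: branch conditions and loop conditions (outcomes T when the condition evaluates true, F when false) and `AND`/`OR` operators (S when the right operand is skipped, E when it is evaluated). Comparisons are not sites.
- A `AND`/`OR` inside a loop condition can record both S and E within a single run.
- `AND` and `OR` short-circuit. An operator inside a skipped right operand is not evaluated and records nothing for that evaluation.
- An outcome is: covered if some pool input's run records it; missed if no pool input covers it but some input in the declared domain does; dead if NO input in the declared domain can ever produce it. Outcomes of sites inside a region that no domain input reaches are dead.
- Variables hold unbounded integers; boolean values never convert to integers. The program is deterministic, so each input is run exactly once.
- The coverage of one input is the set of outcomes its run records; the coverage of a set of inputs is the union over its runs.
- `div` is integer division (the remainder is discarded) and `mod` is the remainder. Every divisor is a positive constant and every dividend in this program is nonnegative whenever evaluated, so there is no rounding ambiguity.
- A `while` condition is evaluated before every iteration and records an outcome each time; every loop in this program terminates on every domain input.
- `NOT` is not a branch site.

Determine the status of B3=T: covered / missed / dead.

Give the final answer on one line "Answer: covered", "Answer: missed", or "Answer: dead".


no pool input records B3=T
but domain input (a=2, x=6) does record it -> reachable, so missed
Answer: missed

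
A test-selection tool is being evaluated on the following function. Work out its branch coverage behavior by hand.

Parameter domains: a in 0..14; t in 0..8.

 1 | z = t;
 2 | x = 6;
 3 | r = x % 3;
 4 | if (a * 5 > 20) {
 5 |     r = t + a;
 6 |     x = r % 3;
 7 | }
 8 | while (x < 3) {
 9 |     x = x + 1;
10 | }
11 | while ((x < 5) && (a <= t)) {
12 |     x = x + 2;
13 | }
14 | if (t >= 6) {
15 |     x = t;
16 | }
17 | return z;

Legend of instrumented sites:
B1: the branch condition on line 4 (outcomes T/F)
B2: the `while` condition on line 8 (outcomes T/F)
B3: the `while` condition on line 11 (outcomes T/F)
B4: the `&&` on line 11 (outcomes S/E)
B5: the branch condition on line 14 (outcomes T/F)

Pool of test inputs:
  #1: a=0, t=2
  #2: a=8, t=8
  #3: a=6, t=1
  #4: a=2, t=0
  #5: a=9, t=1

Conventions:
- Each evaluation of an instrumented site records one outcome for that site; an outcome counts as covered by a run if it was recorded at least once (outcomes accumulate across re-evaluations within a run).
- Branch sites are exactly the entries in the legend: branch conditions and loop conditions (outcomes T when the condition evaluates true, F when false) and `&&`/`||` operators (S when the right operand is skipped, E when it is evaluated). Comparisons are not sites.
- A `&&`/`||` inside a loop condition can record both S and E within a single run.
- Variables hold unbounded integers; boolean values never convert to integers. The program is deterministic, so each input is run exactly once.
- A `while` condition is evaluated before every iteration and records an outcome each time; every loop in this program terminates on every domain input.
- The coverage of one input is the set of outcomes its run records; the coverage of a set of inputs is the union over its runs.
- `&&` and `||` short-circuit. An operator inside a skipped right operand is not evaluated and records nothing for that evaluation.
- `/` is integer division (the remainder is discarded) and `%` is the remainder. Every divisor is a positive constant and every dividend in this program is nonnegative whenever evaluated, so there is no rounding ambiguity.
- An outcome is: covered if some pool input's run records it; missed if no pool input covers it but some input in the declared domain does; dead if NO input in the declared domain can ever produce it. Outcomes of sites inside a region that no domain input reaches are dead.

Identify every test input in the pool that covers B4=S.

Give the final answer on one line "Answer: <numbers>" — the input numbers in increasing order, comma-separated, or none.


input #1 (a=0, t=2): covers B4=S
input #2 (a=8, t=8): covers B4=S
input #3 (a=6, t=1): misses B4=S
input #4 (a=2, t=0): covers B4=S
input #5 (a=9, t=1): misses B4=S
Answer: 1, 2, 4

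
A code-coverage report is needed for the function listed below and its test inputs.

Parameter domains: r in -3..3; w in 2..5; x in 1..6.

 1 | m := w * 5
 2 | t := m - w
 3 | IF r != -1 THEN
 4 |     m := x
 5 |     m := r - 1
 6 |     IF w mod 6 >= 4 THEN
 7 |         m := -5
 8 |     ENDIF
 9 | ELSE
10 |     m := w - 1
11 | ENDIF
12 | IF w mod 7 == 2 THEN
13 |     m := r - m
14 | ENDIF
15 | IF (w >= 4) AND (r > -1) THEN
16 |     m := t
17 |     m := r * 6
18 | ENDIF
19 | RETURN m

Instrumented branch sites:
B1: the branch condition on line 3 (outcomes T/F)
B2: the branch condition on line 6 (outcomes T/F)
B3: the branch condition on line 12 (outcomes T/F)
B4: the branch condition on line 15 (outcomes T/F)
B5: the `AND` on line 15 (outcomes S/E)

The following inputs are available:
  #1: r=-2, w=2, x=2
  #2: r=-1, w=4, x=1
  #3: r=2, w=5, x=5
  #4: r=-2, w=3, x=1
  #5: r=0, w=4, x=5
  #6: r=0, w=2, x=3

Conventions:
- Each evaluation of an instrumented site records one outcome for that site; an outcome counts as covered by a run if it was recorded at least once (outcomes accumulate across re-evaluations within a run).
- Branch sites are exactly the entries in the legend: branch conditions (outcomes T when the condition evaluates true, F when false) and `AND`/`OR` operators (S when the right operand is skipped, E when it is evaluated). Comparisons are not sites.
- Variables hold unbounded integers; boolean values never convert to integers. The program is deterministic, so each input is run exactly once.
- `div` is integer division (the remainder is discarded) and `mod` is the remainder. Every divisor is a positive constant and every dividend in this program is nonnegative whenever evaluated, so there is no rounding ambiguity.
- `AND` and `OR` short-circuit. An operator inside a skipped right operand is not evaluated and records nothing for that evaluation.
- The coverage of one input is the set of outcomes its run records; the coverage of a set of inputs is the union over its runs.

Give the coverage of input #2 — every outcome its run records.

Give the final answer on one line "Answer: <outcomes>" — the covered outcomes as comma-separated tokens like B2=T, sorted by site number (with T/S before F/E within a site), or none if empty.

Event log for input #2 (r=-1, w=4, x=1):
  B1->F, B3->F, B5->E, B4->F
as a set, this run covers: B1=F, B3=F, B4=F, B5=E

Answer: B1=F, B3=F, B4=F, B5=E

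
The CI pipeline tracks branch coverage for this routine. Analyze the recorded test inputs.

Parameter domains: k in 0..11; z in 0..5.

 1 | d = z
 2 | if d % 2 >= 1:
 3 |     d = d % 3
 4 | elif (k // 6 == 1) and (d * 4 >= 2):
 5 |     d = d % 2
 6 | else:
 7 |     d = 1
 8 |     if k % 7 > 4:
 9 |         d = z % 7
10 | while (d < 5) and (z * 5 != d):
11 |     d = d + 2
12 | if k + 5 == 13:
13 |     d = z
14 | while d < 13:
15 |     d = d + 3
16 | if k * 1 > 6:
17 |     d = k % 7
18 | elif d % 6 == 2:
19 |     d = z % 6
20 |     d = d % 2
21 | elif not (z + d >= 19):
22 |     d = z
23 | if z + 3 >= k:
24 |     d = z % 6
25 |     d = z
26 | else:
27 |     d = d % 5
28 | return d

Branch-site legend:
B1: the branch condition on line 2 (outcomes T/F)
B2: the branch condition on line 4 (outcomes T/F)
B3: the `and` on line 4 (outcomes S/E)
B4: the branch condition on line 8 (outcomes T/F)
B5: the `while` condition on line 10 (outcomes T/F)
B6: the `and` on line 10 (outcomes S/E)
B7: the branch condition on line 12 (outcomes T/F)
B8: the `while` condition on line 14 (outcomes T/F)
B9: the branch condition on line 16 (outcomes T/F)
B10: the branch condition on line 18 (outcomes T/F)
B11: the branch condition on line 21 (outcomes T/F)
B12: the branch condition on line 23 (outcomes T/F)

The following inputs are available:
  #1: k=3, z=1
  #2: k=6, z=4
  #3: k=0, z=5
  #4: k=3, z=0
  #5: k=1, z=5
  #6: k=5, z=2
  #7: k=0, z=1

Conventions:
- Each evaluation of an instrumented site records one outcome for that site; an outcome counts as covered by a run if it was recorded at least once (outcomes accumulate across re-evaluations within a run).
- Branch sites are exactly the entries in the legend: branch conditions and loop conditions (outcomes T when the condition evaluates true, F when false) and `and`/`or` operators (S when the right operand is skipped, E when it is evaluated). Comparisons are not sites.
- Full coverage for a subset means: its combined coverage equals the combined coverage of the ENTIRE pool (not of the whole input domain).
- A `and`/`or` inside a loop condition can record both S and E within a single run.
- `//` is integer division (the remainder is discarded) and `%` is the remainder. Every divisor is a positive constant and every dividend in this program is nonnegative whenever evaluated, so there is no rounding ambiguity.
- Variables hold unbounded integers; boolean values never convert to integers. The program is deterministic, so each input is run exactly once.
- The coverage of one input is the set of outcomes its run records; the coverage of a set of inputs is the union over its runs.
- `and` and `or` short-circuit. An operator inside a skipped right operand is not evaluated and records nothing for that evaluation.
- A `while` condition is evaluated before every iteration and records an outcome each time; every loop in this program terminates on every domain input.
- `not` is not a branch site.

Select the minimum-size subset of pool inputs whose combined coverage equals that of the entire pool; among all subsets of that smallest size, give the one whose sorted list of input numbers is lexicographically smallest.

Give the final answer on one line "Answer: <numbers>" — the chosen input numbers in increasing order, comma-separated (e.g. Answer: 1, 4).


input #1, k=3, z=1: events B1->T, B6->E, B5->T, B6->E, B5->T, B6->S, B5->F, B7->F, B8->T, B8->T, B8->T, B8->F, B9->F, B10->T, ...; outcomes B1=T, B5=T, B5=F, B6=S, B6=E, B7=F, B8=T, B8=F, B9=F, B10=T, B12=T
input #2, k=6, z=4: events B1->F, B3->E, B2->T, B6->E, B5->T, B6->E, B5->T, B6->E, B5->T, B6->S, B5->F, B7->F, B8->T, B8->T, ...; outcomes B1=F, B2=T, B3=E, B5=T, B5=F, B6=S, B6=E, B7=F, B8=T, B8=F, B9=F, B10=F, B11=F, B12=T
input #3, k=0, z=5: events B1->T, B6->E, B5->T, B6->E, B5->T, B6->S, B5->F, B7->F, B8->T, B8->T, B8->T, B8->F, B9->F, B10->F, ...; outcomes B1=T, B5=T, B5=F, B6=S, B6=E, B7=F, B8=T, B8=F, B9=F, B10=F, B11=F, B12=T
input #4, k=3, z=0: events B1->F, B3->S, B2->F, B4->F, B6->E, B5->T, B6->E, B5->T, B6->S, B5->F, B7->F, B8->T, B8->T, B8->T, ...; outcomes B1=F, B2=F, B3=S, B4=F, B5=T, B5=F, B6=S, B6=E, B7=F, B8=T, B8=F, B9=F, B10=T, B12=T
input #5, k=1, z=5: events B1->T, B6->E, B5->T, B6->E, B5->T, B6->S, B5->F, B7->F, B8->T, B8->T, B8->T, B8->F, B9->F, B10->F, ...; outcomes B1=T, B5=T, B5=F, B6=S, B6=E, B7=F, B8=T, B8=F, B9=F, B10=F, B11=F, B12=T
input #6, k=5, z=2: events B1->F, B3->S, B2->F, B4->T, B6->E, B5->T, B6->E, B5->T, B6->S, B5->F, B7->F, B8->T, B8->T, B8->T, ...; outcomes B1=F, B2=F, B3=S, B4=T, B5=T, B5=F, B6=S, B6=E, B7=F, B8=T, B8=F, B9=F, B10=F, B11=T, B12=T
input #7, k=0, z=1: events B1->T, B6->E, B5->T, B6->E, B5->T, B6->S, B5->F, B7->F, B8->T, B8->T, B8->T, B8->F, B9->F, B10->T, ...; outcomes B1=T, B5=T, B5=F, B6=S, B6=E, B7=F, B8=T, B8=F, B9=F, B10=T, B12=T
pool-wide coverage (21 outcomes): B1=T, B1=F, B2=T, B2=F, B3=S, B3=E, B4=T, B4=F, B5=T, B5=F, B6=S, B6=E, B7=F, B8=T, B8=F, B9=F, B10=T, B10=F, B11=T, B11=F, B12=T
size 1 is not enough: best union over all size-1 subsets is 15/21
size 2 is not enough: best union over all size-2 subsets is 18/21
size 3 is not enough: best union over all size-3 subsets is 20/21
size 4: inputs {1, 2, 4, 6} cover all 21 outcomes, and no lexicographically smaller subset of this size does
Answer: 1, 2, 4, 6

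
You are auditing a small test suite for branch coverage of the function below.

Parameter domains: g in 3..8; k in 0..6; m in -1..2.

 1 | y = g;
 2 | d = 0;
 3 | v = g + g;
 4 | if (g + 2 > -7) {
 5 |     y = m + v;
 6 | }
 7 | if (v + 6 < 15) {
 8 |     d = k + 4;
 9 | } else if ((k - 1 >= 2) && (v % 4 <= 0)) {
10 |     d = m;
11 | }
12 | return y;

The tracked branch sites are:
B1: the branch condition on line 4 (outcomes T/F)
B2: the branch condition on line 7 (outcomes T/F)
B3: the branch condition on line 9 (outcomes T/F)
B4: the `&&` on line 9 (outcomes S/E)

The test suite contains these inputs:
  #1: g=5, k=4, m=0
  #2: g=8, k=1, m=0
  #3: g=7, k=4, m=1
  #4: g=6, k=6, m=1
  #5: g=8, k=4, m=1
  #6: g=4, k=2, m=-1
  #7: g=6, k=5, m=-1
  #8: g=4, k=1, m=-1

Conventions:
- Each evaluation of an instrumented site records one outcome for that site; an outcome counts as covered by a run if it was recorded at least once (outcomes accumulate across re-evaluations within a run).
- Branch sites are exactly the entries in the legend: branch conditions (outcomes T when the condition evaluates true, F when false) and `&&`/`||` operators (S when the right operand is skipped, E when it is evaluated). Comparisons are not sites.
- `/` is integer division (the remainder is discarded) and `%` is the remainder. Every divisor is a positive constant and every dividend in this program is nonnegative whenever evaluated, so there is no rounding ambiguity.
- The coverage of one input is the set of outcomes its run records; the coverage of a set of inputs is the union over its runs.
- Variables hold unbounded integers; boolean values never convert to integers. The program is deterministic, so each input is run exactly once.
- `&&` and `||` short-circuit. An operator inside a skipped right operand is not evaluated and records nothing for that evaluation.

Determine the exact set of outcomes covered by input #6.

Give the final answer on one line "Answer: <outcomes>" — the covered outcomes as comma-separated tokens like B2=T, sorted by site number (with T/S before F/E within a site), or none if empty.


Simulating input #6 (g=4, k=2, m=-1) step by step:
  B1->T, B2->T
collecting distinct outcomes: B1=T, B2=T
Answer: B1=T, B2=T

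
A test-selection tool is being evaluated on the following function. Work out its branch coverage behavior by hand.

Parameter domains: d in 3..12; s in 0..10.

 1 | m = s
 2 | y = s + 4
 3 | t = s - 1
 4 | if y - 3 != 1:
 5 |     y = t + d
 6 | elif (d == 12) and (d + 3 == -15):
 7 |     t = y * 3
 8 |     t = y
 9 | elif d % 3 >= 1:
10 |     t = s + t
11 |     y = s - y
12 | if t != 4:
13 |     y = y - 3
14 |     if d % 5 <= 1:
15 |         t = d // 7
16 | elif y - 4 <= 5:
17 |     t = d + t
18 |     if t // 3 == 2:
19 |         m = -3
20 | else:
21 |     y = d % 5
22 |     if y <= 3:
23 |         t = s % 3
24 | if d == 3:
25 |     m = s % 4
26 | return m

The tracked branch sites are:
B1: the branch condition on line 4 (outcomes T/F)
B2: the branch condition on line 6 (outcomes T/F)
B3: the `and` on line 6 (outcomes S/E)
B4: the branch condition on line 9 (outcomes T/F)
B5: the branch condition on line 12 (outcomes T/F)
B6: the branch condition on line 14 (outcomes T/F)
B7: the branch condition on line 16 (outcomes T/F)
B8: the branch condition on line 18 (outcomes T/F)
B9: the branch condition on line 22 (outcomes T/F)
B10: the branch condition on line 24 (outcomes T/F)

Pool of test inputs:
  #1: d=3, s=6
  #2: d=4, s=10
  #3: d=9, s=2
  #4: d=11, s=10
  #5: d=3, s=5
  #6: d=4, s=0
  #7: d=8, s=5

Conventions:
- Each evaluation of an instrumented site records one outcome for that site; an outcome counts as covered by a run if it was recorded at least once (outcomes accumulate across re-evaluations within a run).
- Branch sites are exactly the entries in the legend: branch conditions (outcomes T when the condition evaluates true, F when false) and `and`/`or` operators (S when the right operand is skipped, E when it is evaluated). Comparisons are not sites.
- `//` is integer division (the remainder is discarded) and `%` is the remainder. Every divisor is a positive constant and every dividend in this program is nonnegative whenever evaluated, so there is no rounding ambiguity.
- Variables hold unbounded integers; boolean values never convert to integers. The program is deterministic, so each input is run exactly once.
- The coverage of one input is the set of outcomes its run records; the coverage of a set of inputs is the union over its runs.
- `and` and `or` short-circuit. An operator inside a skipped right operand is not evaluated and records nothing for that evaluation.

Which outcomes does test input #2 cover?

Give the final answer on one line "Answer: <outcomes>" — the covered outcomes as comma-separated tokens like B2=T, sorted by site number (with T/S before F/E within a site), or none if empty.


Tracing the run of input #2 (d=4, s=10):
  B1->T, B5->T, B6->F, B10->F
collecting distinct outcomes: B1=T, B5=T, B6=F, B10=F
Answer: B1=T, B5=T, B6=F, B10=F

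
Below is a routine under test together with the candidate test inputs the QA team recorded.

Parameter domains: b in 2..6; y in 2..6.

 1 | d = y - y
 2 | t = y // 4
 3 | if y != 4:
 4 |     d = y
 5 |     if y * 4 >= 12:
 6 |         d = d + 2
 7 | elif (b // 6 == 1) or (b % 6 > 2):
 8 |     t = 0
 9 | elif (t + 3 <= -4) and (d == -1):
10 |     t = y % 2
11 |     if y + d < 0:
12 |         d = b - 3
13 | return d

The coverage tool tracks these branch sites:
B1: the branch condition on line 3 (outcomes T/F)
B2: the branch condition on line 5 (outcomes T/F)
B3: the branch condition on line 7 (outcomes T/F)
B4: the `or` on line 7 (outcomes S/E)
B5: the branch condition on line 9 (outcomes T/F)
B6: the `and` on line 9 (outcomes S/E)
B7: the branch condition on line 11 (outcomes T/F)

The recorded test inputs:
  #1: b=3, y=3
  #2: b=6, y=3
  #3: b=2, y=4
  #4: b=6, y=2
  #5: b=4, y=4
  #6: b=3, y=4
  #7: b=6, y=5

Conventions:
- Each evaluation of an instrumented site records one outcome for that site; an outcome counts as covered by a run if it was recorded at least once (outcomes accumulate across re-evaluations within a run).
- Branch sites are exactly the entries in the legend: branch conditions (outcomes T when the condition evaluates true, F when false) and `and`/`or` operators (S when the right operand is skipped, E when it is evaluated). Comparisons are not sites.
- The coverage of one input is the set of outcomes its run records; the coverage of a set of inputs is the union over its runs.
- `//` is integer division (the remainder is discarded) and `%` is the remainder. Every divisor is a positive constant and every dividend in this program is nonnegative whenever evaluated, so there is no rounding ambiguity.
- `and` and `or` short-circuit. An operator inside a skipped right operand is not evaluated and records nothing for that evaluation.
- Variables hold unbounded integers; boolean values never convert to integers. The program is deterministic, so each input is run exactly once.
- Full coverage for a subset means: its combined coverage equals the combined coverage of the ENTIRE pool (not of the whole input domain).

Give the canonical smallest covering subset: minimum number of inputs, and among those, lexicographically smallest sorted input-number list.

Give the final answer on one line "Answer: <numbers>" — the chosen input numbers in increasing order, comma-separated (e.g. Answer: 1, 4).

input #1 (b=3, y=3): events B1->T, B2->T; covers B1=T, B2=T
input #2 (b=6, y=3): events B1->T, B2->T; covers B1=T, B2=T
input #3 (b=2, y=4): events B1->F, B4->E, B3->F, B6->S, B5->F; covers B1=F, B3=F, B4=E, B5=F, B6=S
input #4 (b=6, y=2): events B1->T, B2->F; covers B1=T, B2=F
input #5 (b=4, y=4): events B1->F, B4->E, B3->T; covers B1=F, B3=T, B4=E
input #6 (b=3, y=4): events B1->F, B4->E, B3->T; covers B1=F, B3=T, B4=E
input #7 (b=6, y=5): events B1->T, B2->T; covers B1=T, B2=T
together the pool reaches 9 outcomes: B1=T, B1=F, B2=T, B2=F, B3=T, B3=F, B4=E, B5=F, B6=S
no size-1 subset reaches all 9 outcomes (best union: 5/9)
no size-2 subset reaches all 9 outcomes (best union: 7/9)
no size-3 subset reaches all 9 outcomes (best union: 8/9)
the canonical winner is {1, 3, 4, 5}: size 4, full 9-outcome coverage, earliest index list among size-4 covers

Answer: 1, 3, 4, 5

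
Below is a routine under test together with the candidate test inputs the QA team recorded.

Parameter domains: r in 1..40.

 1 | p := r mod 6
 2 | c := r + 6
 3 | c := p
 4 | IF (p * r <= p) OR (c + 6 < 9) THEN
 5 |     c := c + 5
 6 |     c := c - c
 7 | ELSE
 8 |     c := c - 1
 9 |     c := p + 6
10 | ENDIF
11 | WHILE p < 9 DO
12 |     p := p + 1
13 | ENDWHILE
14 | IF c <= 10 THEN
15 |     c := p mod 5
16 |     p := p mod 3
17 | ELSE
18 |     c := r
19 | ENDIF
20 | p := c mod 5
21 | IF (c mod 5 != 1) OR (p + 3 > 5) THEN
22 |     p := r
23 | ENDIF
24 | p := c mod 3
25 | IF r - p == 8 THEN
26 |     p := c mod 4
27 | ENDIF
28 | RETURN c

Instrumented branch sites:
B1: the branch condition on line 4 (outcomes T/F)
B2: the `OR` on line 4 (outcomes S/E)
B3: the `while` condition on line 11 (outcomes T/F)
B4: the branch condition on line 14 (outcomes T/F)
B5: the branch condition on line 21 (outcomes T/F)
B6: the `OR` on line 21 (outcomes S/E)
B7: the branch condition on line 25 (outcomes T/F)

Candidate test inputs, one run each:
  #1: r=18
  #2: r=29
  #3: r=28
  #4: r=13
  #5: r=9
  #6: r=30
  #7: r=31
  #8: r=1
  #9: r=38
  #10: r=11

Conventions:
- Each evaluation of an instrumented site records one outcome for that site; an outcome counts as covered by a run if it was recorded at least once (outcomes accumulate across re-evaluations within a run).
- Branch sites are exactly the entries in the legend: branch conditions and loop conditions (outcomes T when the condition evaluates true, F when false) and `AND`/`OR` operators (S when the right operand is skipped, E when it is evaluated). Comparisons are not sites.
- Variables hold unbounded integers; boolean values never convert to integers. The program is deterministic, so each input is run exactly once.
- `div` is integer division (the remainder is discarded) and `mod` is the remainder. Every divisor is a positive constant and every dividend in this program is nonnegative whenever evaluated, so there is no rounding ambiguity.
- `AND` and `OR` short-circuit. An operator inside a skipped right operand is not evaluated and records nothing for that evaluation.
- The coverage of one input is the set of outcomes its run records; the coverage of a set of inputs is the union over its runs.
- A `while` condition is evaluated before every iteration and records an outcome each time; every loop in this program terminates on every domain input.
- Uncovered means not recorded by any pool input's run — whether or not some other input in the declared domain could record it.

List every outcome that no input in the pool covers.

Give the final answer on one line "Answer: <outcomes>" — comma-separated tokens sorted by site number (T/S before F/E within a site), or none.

input #1 (r=18): events B2->S, B1->T, B3->T, B3->T, B3->T, B3->T, B3->T, B3->T, B3->T, B3->T, B3->T, B3->F, B4->T, B6->S, ...; covers B1=T, B2=S, B3=T, B3=F, B4=T, B5=T, B6=S, B7=F
input #2 (r=29): events B2->E, B1->F, B3->T, B3->T, B3->T, B3->T, B3->F, B4->F, B6->S, B5->T, B7->F; covers B1=F, B2=E, B3=T, B3=F, B4=F, B5=T, B6=S, B7=F
input #3 (r=28): events B2->E, B1->F, B3->T, B3->T, B3->T, B3->T, B3->T, B3->F, B4->T, B6->S, B5->T, B7->F; covers B1=F, B2=E, B3=T, B3=F, B4=T, B5=T, B6=S, B7=F
input #4 (r=13): events B2->E, B1->T, B3->T, B3->T, B3->T, B3->T, B3->T, B3->T, B3->T, B3->T, B3->F, B4->T, B6->S, B5->T, ...; covers B1=T, B2=E, B3=T, B3=F, B4=T, B5=T, B6=S, B7=F
input #5 (r=9): events B2->E, B1->F, B3->T, B3->T, B3->T, B3->T, B3->T, B3->T, B3->F, B4->T, B6->S, B5->T, B7->T; covers B1=F, B2=E, B3=T, B3=F, B4=T, B5=T, B6=S, B7=T
input #6 (r=30): events B2->S, B1->T, B3->T, B3->T, B3->T, B3->T, B3->T, B3->T, B3->T, B3->T, B3->T, B3->F, B4->T, B6->S, ...; covers B1=T, B2=S, B3=T, B3=F, B4=T, B5=T, B6=S, B7=F
input #7 (r=31): events B2->E, B1->T, B3->T, B3->T, B3->T, B3->T, B3->T, B3->T, B3->T, B3->T, B3->F, B4->T, B6->S, B5->T, ...; covers B1=T, B2=E, B3=T, B3=F, B4=T, B5=T, B6=S, B7=F
input #8 (r=1): events B2->S, B1->T, B3->T, B3->T, B3->T, B3->T, B3->T, B3->T, B3->T, B3->T, B3->F, B4->T, B6->S, B5->T, ...; covers B1=T, B2=S, B3=T, B3=F, B4=T, B5=T, B6=S, B7=F
input #9 (r=38): events B2->E, B1->T, B3->T, B3->T, B3->T, B3->T, B3->T, B3->T, B3->T, B3->F, B4->T, B6->S, B5->T, B7->F; covers B1=T, B2=E, B3=T, B3=F, B4=T, B5=T, B6=S, B7=F
input #10 (r=11): events B2->E, B1->F, B3->T, B3->T, B3->T, B3->T, B3->F, B4->F, B6->E, B5->F, B7->F; covers B1=F, B2=E, B3=T, B3=F, B4=F, B5=F, B6=E, B7=F
union over the pool: B1=T, B1=F, B2=S, B2=E, B3=T, B3=F, B4=T, B4=F, B5=T, B5=F, B6=S, B6=E, B7=T, B7=F
uncovered (0 of 14): none

Answer: none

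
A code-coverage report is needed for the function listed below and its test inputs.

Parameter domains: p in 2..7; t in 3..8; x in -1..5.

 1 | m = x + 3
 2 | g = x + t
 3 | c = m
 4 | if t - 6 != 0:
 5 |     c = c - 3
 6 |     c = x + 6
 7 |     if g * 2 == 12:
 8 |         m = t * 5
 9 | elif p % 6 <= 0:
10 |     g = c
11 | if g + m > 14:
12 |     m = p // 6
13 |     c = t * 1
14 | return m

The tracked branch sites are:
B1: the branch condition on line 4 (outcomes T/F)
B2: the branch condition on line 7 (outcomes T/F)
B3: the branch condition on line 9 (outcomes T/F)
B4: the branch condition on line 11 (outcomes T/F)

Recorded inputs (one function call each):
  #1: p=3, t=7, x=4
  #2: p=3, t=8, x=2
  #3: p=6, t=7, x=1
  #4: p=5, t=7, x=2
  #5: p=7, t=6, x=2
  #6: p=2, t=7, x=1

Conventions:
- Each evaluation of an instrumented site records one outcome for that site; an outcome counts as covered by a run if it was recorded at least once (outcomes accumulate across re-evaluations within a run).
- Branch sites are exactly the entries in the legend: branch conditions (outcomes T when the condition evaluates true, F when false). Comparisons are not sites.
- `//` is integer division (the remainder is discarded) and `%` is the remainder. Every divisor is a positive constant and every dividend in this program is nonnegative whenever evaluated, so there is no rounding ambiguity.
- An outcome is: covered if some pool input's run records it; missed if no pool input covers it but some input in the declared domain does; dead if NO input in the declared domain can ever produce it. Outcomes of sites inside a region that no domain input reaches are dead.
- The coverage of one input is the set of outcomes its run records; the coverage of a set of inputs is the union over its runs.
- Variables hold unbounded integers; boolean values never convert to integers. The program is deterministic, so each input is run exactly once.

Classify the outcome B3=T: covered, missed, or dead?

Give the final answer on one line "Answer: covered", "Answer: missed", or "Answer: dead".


no pool input records B3=T
but domain input (p=6, t=6, x=-1) does record it -> reachable, so missed
Answer: missed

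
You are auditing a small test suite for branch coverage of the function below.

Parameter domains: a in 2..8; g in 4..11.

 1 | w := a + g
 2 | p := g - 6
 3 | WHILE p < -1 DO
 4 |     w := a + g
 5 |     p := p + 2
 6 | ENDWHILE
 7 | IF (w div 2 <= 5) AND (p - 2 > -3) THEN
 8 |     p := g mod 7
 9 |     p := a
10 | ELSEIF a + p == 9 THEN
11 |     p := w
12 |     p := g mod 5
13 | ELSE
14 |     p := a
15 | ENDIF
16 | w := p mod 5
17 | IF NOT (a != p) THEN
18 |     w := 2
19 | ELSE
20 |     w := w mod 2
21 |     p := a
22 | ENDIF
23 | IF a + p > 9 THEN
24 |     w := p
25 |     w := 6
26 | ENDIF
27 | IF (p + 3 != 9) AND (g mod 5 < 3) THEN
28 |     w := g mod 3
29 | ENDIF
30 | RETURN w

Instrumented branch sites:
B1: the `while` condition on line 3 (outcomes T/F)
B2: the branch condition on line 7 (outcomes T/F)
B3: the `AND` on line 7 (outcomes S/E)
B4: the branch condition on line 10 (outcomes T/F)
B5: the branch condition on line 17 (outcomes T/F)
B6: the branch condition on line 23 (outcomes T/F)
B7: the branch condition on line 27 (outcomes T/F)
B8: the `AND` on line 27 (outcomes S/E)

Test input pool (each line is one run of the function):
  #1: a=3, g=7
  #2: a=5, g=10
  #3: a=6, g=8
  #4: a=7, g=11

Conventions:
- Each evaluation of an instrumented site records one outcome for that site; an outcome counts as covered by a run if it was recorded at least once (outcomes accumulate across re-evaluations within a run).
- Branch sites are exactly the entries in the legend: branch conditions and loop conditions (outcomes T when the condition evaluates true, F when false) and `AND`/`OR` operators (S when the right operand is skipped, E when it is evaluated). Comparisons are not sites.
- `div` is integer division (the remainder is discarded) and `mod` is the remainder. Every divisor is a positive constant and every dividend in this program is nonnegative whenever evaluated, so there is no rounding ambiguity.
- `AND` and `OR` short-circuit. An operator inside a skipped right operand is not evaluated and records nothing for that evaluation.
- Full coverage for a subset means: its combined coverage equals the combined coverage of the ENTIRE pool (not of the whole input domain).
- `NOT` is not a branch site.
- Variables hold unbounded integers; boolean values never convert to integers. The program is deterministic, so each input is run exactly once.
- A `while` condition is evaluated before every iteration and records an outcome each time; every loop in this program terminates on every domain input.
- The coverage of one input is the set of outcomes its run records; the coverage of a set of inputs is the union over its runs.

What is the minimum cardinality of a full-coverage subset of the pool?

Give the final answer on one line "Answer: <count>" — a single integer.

input #1, a=3, g=7: outcomes B1=F, B2=T, B3=E, B5=T, B6=F, B7=T, B8=E
input #2, a=5, g=10: outcomes B1=F, B2=F, B3=S, B4=T, B5=F, B6=T, B7=T, B8=E
input #3, a=6, g=8: outcomes B1=F, B2=F, B3=S, B4=F, B5=T, B6=T, B7=F, B8=S
input #4, a=7, g=11: outcomes B1=F, B2=F, B3=S, B4=F, B5=T, B6=T, B7=T, B8=E
the full pool covers 15 outcomes: B1=F, B2=T, B2=F, B3=S, B3=E, B4=T, B4=F, B5=T, B5=F, B6=T, B6=F, B7=T, B7=F, B8=S, B8=E
size 1 is not enough: best union over all size-1 subsets is 8/15
size 2 is not enough: best union over all size-2 subsets is 13/15
the canonical winner is {1, 2, 3}: size 3, full 15-outcome coverage, earliest index list among size-3 covers

Answer: 3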